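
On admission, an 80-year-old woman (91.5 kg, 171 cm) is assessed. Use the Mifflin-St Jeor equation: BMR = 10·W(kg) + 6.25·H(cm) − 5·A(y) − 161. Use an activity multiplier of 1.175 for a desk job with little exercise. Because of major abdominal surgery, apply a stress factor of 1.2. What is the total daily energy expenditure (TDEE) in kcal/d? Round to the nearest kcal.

Mifflin-St Jeor (female): BMR = 10(91.5) + 6.25(171) − 5(80) − 161 = 915 + 1068.75 − 400 − 161 = 1422.75 kcal/day.
TEE = BMR × activity factor = 1422.75 × 1.175 = 1671.7313 kcal/day.
Apply stress factor: 1671.7313 × 1.2 = 2006.0775 kcal/day.

2006 kcal/d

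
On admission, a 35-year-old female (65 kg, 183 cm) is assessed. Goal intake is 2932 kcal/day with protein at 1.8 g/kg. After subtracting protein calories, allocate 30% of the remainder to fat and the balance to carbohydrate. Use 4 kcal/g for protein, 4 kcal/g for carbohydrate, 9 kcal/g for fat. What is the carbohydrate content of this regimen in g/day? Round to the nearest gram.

Protein = 1.8 × 65 = 117 g → 117 × 4 = 468 kcal.
Non-protein calories = 2932 − 468 = 2464 kcal.
Fat: 30% × 2464 = 739.2 kcal; carbohydrate: 1724.8 kcal.
Carbohydrate: 1724.8 kcal ÷ 4 kcal/g = 431.2 g.

431 g/day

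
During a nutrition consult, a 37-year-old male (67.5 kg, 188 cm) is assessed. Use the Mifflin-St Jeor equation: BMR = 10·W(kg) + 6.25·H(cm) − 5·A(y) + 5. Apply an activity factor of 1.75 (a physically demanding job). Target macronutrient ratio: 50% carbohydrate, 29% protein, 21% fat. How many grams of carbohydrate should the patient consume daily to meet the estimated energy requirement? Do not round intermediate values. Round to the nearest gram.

Mifflin-St Jeor (male): BMR = 10(67.5) + 6.25(188) − 5(37) + 5 = 675 + 1175 − 185 + 5 = 1670 kcal/day.
TEE = 1670 × 1.75 = 2922.5 kcal/day.
Carbohydrate energy = 50% × 2922.5 = 1461.25 kcal.
Carbohydrate = 1461.25 ÷ 4 kcal/g = 365.3125 g.

365 g/day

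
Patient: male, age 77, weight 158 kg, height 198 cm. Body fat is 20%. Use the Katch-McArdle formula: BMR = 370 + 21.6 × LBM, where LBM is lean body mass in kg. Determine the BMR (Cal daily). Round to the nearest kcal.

3100 Cal daily

LBM = 158 × (1 − 0.2) = 126.4 kg. Katch-McArdle: BMR = 370 + 21.6 × 126.4 = 3100.24 kcal/day.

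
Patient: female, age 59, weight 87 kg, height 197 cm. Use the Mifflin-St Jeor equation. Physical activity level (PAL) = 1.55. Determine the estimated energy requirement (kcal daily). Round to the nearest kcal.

Mifflin-St Jeor (female): BMR = 10(87) + 6.25(197) − 5(59) − 161 = 870 + 1231.25 − 295 − 161 = 1645.25 kcal/day.
TEE = BMR × activity factor = 1645.25 × 1.55 = 2550.1375 kcal/day.

2550 kcal daily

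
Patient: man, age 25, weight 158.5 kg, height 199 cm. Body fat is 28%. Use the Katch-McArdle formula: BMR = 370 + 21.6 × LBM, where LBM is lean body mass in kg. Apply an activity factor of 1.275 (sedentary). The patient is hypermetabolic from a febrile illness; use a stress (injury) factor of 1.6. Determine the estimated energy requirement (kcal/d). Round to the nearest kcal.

5783 kcal/d

LBM = 158.5 × (1 − 0.28) = 114.12 kg. Katch-McArdle: BMR = 370 + 21.6 × 114.12 = 2834.992 kcal/day.
TEE = BMR × activity factor = 2834.992 × 1.275 = 3614.6148 kcal/day.
Apply stress factor: 3614.6148 × 1.6 = 5783.3837 kcal/day.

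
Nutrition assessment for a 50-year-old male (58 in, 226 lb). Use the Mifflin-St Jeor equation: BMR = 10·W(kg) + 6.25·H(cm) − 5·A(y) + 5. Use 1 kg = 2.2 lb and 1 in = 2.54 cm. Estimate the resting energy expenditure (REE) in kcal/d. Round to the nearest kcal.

1703 kcal/d

Convert to metric: weight = 226 ÷ 2.2 = 102.7273 kg; height = 58 × 2.54 = 147.32 cm.
Mifflin-St Jeor (male): BMR = 10(102.7273) + 6.25(147.32) − 5(50) + 5 = 1027.2727 + 920.75 − 250 + 5 = 1703.0227 kcal/day.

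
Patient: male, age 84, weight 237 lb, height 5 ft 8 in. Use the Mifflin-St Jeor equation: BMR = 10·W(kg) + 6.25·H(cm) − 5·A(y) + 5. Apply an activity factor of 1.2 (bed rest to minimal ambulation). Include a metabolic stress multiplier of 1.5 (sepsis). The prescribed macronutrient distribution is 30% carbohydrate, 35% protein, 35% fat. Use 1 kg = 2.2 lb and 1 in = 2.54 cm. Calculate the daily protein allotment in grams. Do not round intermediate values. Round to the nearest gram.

274 g/day

Convert to metric: weight = 237 ÷ 2.2 = 107.7273 kg; height = (5×12 + 8) × 2.54 = 68 × 2.54 = 172.72 cm.
Mifflin-St Jeor (male): BMR = 10(107.7273) + 6.25(172.72) − 5(84) + 5 = 1077.2727 + 1079.5 − 420 + 5 = 1741.7727 kcal/day.
TEE = 1741.7727 × 1.2 = 2090.1273 kcal/day.
With stress factor 1.5: 2090.1273 × 1.5 = 3135.1909 kcal/day.
Protein energy = 35% × 3135.1909 = 1097.3168 kcal.
Protein = 1097.3168 ÷ 4 kcal/g = 274.3292 g.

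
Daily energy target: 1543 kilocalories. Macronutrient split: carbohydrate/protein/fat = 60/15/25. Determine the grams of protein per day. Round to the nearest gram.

58 g/day

Protein energy = 15% × 1543 = 231.45 kcal.
At 4 kcal/g: 231.45 ÷ 4 = 57.8625 g.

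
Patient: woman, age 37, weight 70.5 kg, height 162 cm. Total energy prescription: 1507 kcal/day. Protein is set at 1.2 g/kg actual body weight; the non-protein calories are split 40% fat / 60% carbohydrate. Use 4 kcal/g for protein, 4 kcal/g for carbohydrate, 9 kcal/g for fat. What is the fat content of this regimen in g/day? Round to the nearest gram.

Protein = 1.2 × 70.5 = 84.6 g → 84.6 × 4 = 338.4 kcal.
Non-protein calories = 1507 − 338.4 = 1168.6 kcal.
Fat: 40% × 1168.6 = 467.44 kcal; carbohydrate: 701.16 kcal.
Fat: 467.44 kcal ÷ 9 kcal/g = 51.9378 g.

52 g/day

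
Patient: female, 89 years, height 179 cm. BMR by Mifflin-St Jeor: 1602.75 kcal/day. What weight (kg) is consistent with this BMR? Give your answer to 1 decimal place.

109.0 kg

1602.75 = 10·W + 6.25(179) − 5(89) − 161
10·W = 1602.75 − 512.75 = 1090, so W = 109 kg.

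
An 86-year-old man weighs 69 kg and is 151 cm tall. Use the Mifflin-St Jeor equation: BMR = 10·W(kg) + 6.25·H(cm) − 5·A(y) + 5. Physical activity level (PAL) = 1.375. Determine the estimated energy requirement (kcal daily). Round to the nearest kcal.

Mifflin-St Jeor (male): BMR = 10(69) + 6.25(151) − 5(86) + 5 = 690 + 943.75 − 430 + 5 = 1208.75 kcal/day.
TEE = BMR × activity factor = 1208.75 × 1.375 = 1662.0313 kcal/day.

1662 kcal daily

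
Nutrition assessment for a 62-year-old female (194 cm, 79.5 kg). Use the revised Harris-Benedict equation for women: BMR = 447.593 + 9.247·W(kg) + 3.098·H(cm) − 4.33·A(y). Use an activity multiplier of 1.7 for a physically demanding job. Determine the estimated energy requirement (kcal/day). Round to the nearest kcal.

2576 kcal/day

Harris-Benedict: BMR = 447.593 + 9.247(79.5) + 3.098(194) − 4.33(62) = 1515.2815 kcal/day.
TEE = BMR × activity factor = 1515.2815 × 1.7 = 2575.9786 kcal/day.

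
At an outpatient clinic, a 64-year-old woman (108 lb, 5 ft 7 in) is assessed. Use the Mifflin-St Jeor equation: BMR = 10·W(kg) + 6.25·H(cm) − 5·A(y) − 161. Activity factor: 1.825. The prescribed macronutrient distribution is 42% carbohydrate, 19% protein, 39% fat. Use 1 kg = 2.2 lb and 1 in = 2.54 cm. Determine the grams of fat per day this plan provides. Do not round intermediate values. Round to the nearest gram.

85 g/day

Convert to metric: weight = 108 ÷ 2.2 = 49.0909 kg; height = (5×12 + 7) × 2.54 = 67 × 2.54 = 170.18 cm.
Mifflin-St Jeor (female): BMR = 10(49.0909) + 6.25(170.18) − 5(64) − 161 = 490.9091 + 1063.625 − 320 − 161 = 1073.5341 kcal/day.
TEE = 1073.5341 × 1.825 = 1959.1997 kcal/day.
Fat energy = 39% × 1959.1997 = 764.0879 kcal.
Fat = 764.0879 ÷ 9 kcal/g = 84.8987 g.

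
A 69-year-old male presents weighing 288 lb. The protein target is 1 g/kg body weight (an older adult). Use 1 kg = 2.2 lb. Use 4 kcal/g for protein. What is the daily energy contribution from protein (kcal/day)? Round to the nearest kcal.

Weight in kg = 288 ÷ 2.2 = 130.9091 kg.
Protein = 1 g/kg × 130.9091 kg = 130.9091 g/day.
Protein energy = 130.9091 g × 4 kcal/g = 523.6364 kcal/day.

524 kcal/day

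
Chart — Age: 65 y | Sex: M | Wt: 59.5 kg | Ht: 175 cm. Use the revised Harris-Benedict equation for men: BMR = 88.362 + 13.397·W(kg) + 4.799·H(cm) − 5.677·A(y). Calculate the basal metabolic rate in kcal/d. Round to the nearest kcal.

Harris-Benedict: BMR = 88.362 + 13.397(59.5) + 4.799(175) − 5.677(65) = 1356.3035 kcal/day.

1356 kcal/d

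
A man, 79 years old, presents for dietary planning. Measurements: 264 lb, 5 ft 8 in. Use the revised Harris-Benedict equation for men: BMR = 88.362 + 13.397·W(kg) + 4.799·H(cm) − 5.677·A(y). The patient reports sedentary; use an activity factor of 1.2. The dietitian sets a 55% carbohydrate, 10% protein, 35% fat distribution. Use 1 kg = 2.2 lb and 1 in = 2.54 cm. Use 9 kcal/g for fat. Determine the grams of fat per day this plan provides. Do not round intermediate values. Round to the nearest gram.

97 g/day

Convert to metric: weight = 264 ÷ 2.2 = 120 kg; height = (5×12 + 8) × 2.54 = 68 × 2.54 = 172.72 cm.
Harris-Benedict: BMR = 88.362 + 13.397(120) + 4.799(172.72) − 5.677(79) = 2076.4023 kcal/day.
TEE = 2076.4023 × 1.2 = 2491.6827 kcal/day.
Fat energy = 35% × 2491.6827 = 872.089 kcal.
Fat = 872.089 ÷ 9 kcal/g = 96.8988 g.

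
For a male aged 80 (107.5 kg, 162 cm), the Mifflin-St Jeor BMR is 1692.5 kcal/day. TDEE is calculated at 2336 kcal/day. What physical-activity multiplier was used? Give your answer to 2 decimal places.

1.38

Activity factor = TEE ÷ BMR = 2336 ÷ 1692.5 = 1.38.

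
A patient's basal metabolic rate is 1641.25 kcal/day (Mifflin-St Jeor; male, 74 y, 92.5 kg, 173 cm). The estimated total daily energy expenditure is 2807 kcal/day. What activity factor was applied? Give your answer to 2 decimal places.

1.71

Activity factor = TEE ÷ BMR = 2807 ÷ 1641.25 = 1.71.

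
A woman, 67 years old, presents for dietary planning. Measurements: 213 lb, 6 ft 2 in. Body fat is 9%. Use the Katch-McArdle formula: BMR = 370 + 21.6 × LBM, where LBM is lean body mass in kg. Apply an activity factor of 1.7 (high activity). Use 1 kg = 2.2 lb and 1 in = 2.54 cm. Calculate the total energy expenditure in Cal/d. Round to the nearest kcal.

3864 Cal/d

Convert to metric: weight = 213 ÷ 2.2 = 96.8182 kg; height = (6×12 + 2) × 2.54 = 74 × 2.54 = 187.96 cm.
LBM = 96.8182 × (1 − 0.09) = 88.1045 kg. Katch-McArdle: BMR = 370 + 21.6 × 88.1045 = 2273.0582 kcal/day.
TEE = BMR × activity factor = 2273.0582 × 1.7 = 3864.1989 kcal/day.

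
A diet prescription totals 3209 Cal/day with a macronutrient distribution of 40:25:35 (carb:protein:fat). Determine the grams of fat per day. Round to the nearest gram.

Fat energy = 35% × 3209 = 1123.15 kcal.
At 9 kcal/g: 1123.15 ÷ 9 = 124.7944 g.

125 g/day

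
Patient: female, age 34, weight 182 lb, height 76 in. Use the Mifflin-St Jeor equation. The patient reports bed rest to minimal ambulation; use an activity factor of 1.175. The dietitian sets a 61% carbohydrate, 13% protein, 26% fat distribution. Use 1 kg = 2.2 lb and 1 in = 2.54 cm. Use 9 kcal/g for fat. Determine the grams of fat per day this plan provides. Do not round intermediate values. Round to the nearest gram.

Convert to metric: weight = 182 ÷ 2.2 = 82.7273 kg; height = 76 × 2.54 = 193.04 cm.
Mifflin-St Jeor (female): BMR = 10(82.7273) + 6.25(193.04) − 5(34) − 161 = 827.2727 + 1206.5 − 170 − 161 = 1702.7727 kcal/day.
TEE = 1702.7727 × 1.175 = 2000.758 kcal/day.
Fat energy = 26% × 2000.758 = 520.1971 kcal.
Fat = 520.1971 ÷ 9 kcal/g = 57.7997 g.

58 g/day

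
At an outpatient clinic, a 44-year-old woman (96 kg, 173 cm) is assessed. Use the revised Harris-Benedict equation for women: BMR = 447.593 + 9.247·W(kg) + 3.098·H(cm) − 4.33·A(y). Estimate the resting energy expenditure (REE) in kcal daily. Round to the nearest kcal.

Harris-Benedict: BMR = 447.593 + 9.247(96) + 3.098(173) − 4.33(44) = 1680.739 kcal/day.

1681 kcal daily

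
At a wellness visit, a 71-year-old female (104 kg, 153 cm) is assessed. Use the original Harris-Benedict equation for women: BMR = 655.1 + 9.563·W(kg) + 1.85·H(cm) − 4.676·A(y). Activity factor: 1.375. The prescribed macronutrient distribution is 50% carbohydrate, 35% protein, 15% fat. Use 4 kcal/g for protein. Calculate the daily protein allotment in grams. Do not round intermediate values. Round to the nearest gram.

193 g/day

Harris-Benedict: BMR = 655.1 + 9.563(104) + 1.85(153) − 4.676(71) = 1600.706 kcal/day.
TEE = 1600.706 × 1.375 = 2200.9708 kcal/day.
Protein energy = 35% × 2200.9708 = 770.3398 kcal.
Protein = 770.3398 ÷ 4 kcal/g = 192.5849 g.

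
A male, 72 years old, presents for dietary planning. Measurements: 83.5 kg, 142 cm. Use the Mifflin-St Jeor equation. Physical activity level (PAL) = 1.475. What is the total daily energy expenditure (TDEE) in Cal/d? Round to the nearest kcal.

2017 Cal/d

Mifflin-St Jeor (male): BMR = 10(83.5) + 6.25(142) − 5(72) + 5 = 835 + 887.5 − 360 + 5 = 1367.5 kcal/day.
TEE = BMR × activity factor = 1367.5 × 1.475 = 2017.0625 kcal/day.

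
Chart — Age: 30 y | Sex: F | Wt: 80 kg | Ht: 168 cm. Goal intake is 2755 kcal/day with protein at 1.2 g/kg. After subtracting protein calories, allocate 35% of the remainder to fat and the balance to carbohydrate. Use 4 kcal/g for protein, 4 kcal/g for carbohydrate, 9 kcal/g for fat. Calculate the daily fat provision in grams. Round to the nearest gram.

92 g/day

Protein = 1.2 × 80 = 96 g → 96 × 4 = 384 kcal.
Non-protein calories = 2755 − 384 = 2371 kcal.
Fat: 35% × 2371 = 829.85 kcal; carbohydrate: 1541.15 kcal.
Fat: 829.85 kcal ÷ 9 kcal/g = 92.2056 g.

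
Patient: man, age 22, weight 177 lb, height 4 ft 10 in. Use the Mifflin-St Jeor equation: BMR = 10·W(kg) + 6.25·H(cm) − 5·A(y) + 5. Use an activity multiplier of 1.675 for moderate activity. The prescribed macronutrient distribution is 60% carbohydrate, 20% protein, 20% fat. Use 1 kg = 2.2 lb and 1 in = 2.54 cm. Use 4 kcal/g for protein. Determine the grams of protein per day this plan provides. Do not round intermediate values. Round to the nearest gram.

136 g/day

Convert to metric: weight = 177 ÷ 2.2 = 80.4545 kg; height = (4×12 + 10) × 2.54 = 58 × 2.54 = 147.32 cm.
Mifflin-St Jeor (male): BMR = 10(80.4545) + 6.25(147.32) − 5(22) + 5 = 804.5455 + 920.75 − 110 + 5 = 1620.2955 kcal/day.
TEE = 1620.2955 × 1.675 = 2713.9949 kcal/day.
Protein energy = 20% × 2713.9949 = 542.799 kcal.
Protein = 542.799 ÷ 4 kcal/g = 135.6997 g.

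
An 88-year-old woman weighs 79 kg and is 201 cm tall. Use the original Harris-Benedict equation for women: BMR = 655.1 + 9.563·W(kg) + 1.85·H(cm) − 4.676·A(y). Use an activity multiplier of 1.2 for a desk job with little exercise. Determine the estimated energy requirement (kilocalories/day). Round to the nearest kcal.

Harris-Benedict: BMR = 655.1 + 9.563(79) + 1.85(201) − 4.676(88) = 1370.939 kcal/day.
TEE = BMR × activity factor = 1370.939 × 1.2 = 1645.1268 kcal/day.

1645 kilocalories/day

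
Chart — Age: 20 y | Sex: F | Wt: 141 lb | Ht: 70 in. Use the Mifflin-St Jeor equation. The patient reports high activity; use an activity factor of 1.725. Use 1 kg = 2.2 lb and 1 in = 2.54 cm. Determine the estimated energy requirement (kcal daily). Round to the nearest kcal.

2572 kcal daily

Convert to metric: weight = 141 ÷ 2.2 = 64.0909 kg; height = 70 × 2.54 = 177.8 cm.
Mifflin-St Jeor (female): BMR = 10(64.0909) + 6.25(177.8) − 5(20) − 161 = 640.9091 + 1111.25 − 100 − 161 = 1491.1591 kcal/day.
TEE = BMR × activity factor = 1491.1591 × 1.725 = 2572.2494 kcal/day.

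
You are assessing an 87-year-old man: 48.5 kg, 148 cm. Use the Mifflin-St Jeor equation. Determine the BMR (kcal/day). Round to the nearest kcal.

980 kcal/day

Mifflin-St Jeor (male): BMR = 10(48.5) + 6.25(148) − 5(87) + 5 = 485 + 925 − 435 + 5 = 980 kcal/day.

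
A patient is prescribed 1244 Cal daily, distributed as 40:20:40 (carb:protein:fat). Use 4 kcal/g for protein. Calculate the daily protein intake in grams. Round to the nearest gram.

Protein energy = 20% × 1244 = 248.8 kcal.
At 4 kcal/g: 248.8 ÷ 4 = 62.2 g.

62 g/day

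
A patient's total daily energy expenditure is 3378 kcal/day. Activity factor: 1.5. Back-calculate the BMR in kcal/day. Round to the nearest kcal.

2252 kcal/day

BMR = TEE ÷ activity factor = 3378 ÷ 1.5 = 2252 kcal/day.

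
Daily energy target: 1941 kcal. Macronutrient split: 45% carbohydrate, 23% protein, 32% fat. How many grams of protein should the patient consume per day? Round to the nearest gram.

112 g/day

Protein energy = 23% × 1941 = 446.43 kcal.
At 4 kcal/g: 446.43 ÷ 4 = 111.6075 g.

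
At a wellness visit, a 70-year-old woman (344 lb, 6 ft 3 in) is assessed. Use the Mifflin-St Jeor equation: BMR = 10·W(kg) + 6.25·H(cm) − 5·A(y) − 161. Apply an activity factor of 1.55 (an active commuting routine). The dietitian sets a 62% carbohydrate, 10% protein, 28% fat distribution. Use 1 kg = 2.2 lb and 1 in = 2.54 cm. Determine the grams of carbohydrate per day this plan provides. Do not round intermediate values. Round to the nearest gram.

539 g/day

Convert to metric: weight = 344 ÷ 2.2 = 156.3636 kg; height = (6×12 + 3) × 2.54 = 75 × 2.54 = 190.5 cm.
Mifflin-St Jeor (female): BMR = 10(156.3636) + 6.25(190.5) − 5(70) − 161 = 1563.6364 + 1190.625 − 350 − 161 = 2243.2614 kcal/day.
TEE = 2243.2614 × 1.55 = 3477.0551 kcal/day.
Carbohydrate energy = 62% × 3477.0551 = 2155.7742 kcal.
Carbohydrate = 2155.7742 ÷ 4 kcal/g = 538.9435 g.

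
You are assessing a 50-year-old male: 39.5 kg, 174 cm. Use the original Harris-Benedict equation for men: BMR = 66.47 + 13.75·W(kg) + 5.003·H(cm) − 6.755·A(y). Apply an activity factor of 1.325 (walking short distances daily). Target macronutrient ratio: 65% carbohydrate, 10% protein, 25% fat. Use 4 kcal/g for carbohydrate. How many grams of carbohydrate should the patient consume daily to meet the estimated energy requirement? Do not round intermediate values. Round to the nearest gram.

246 g/day

Harris-Benedict: BMR = 66.47 + 13.75(39.5) + 5.003(174) − 6.755(50) = 1142.367 kcal/day.
TEE = 1142.367 × 1.325 = 1513.6363 kcal/day.
Carbohydrate energy = 65% × 1513.6363 = 983.8636 kcal.
Carbohydrate = 983.8636 ÷ 4 kcal/g = 245.9659 g.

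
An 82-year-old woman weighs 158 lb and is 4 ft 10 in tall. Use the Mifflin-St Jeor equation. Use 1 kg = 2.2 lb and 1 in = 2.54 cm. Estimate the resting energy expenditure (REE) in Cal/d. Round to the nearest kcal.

Convert to metric: weight = 158 ÷ 2.2 = 71.8182 kg; height = (4×12 + 10) × 2.54 = 58 × 2.54 = 147.32 cm.
Mifflin-St Jeor (female): BMR = 10(71.8182) + 6.25(147.32) − 5(82) − 161 = 718.1818 + 920.75 − 410 − 161 = 1067.9318 kcal/day.

1068 Cal/d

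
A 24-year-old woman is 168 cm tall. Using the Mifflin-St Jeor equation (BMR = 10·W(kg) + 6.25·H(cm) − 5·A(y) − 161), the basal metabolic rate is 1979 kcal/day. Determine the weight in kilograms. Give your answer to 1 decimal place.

121.0 kg

1979 = 10·W + 6.25(168) − 5(24) − 161
10·W = 1979 − 769 = 1210, so W = 121 kg.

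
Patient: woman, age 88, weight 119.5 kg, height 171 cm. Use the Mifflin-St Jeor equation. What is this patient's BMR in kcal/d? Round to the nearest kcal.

Mifflin-St Jeor (female): BMR = 10(119.5) + 6.25(171) − 5(88) − 161 = 1195 + 1068.75 − 440 − 161 = 1662.75 kcal/day.

1663 kcal/d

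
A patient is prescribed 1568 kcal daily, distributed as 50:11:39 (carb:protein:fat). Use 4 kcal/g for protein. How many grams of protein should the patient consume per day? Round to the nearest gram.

43 g/day

Protein energy = 11% × 1568 = 172.48 kcal.
At 4 kcal/g: 172.48 ÷ 4 = 43.12 g.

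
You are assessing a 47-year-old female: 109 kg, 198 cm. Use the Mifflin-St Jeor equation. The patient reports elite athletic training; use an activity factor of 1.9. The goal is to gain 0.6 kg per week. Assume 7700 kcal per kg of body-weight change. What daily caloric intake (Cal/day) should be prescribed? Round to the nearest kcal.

Mifflin-St Jeor (female): BMR = 10(109) + 6.25(198) − 5(47) − 161 = 1090 + 1237.5 − 235 − 161 = 1931.5 kcal/day.
TEE = 1931.5 × 1.9 = 3669.85 kcal/day.
Required daily surplus = 0.6 × 7700 ÷ 7 = 660 kcal/day.
Target intake = 3669.85 + 660 = 4329.85 kcal/day.

4330 Cal/day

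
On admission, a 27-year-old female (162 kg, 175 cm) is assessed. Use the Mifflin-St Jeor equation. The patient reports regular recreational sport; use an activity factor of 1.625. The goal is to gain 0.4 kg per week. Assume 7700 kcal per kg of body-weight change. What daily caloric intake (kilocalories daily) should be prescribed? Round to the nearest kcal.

4369 kilocalories daily

Mifflin-St Jeor (female): BMR = 10(162) + 6.25(175) − 5(27) − 161 = 1620 + 1093.75 − 135 − 161 = 2417.75 kcal/day.
TEE = 2417.75 × 1.625 = 3928.8438 kcal/day.
Required daily surplus = 0.4 × 7700 ÷ 7 = 440 kcal/day.
Target intake = 3928.8438 + 440 = 4368.8438 kcal/day.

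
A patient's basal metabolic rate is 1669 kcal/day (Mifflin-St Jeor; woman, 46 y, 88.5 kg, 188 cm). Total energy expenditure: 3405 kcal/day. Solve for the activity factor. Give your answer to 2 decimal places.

Activity factor = TEE ÷ BMR = 3405 ÷ 1669 = 2.04.

2.04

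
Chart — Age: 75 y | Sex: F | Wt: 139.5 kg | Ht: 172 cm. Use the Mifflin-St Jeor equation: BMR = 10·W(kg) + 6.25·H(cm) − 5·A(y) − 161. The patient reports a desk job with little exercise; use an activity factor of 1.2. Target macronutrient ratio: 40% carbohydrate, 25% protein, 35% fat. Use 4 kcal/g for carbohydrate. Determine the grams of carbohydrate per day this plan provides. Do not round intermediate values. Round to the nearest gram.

232 g/day

Mifflin-St Jeor (female): BMR = 10(139.5) + 6.25(172) − 5(75) − 161 = 1395 + 1075 − 375 − 161 = 1934 kcal/day.
TEE = 1934 × 1.2 = 2320.8 kcal/day.
Carbohydrate energy = 40% × 2320.8 = 928.32 kcal.
Carbohydrate = 928.32 ÷ 4 kcal/g = 232.08 g.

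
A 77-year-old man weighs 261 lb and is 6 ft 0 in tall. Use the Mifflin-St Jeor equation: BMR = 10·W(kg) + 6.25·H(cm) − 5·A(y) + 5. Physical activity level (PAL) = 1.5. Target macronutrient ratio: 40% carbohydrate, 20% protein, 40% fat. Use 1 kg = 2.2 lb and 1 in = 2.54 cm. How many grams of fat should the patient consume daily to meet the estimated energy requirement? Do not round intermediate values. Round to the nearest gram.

Convert to metric: weight = 261 ÷ 2.2 = 118.6364 kg; height = (6×12 + 0) × 2.54 = 72 × 2.54 = 182.88 cm.
Mifflin-St Jeor (male): BMR = 10(118.6364) + 6.25(182.88) − 5(77) + 5 = 1186.3636 + 1143 − 385 + 5 = 1949.3636 kcal/day.
TEE = 1949.3636 × 1.5 = 2924.0455 kcal/day.
Fat energy = 40% × 2924.0455 = 1169.6182 kcal.
Fat = 1169.6182 ÷ 9 kcal/g = 129.9576 g.

130 g/day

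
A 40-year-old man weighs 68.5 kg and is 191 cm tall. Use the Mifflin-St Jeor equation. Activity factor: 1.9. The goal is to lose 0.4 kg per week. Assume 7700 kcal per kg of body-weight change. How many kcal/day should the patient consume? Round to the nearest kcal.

Mifflin-St Jeor (male): BMR = 10(68.5) + 6.25(191) − 5(40) + 5 = 685 + 1193.75 − 200 + 5 = 1683.75 kcal/day.
TEE = 1683.75 × 1.9 = 3199.125 kcal/day.
Required daily deficit = 0.4 × 7700 ÷ 7 = 440 kcal/day.
Target intake = 3199.125 − 440 = 2759.125 kcal/day.

2759 kcal/day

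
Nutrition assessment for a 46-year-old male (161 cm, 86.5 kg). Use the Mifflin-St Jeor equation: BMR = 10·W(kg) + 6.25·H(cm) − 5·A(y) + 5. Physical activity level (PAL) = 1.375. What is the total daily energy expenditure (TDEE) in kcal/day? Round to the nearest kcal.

2264 kcal/day

Mifflin-St Jeor (male): BMR = 10(86.5) + 6.25(161) − 5(46) + 5 = 865 + 1006.25 − 230 + 5 = 1646.25 kcal/day.
TEE = BMR × activity factor = 1646.25 × 1.375 = 2263.5938 kcal/day.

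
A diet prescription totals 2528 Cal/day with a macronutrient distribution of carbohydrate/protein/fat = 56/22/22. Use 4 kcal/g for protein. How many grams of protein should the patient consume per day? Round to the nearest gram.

139 g/day

Protein energy = 22% × 2528 = 556.16 kcal.
At 4 kcal/g: 556.16 ÷ 4 = 139.04 g.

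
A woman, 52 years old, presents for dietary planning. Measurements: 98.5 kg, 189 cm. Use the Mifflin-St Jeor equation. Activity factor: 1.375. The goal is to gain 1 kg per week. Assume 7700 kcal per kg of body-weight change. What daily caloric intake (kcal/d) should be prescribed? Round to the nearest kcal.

Mifflin-St Jeor (female): BMR = 10(98.5) + 6.25(189) − 5(52) − 161 = 985 + 1181.25 − 260 − 161 = 1745.25 kcal/day.
TEE = 1745.25 × 1.375 = 2399.7188 kcal/day.
Required daily surplus = 1 × 7700 ÷ 7 = 1100 kcal/day.
Target intake = 2399.7188 + 1100 = 3499.7188 kcal/day.

3500 kcal/d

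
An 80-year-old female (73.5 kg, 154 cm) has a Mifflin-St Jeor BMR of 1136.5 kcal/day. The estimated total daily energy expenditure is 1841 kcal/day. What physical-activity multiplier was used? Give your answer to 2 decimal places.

Activity factor = TEE ÷ BMR = 1841 ÷ 1136.5 = 1.62.

1.62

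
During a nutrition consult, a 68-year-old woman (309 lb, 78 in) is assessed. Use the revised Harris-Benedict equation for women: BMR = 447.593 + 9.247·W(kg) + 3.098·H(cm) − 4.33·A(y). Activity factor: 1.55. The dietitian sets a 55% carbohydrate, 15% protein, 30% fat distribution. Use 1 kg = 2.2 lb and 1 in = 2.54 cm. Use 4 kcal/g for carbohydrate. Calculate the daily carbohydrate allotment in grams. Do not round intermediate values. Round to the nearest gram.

Convert to metric: weight = 309 ÷ 2.2 = 140.4545 kg; height = 78 × 2.54 = 198.12 cm.
Harris-Benedict: BMR = 447.593 + 9.247(140.4545) + 3.098(198.12) − 4.33(68) = 2065.7119 kcal/day.
TEE = 2065.7119 × 1.55 = 3201.8535 kcal/day.
Carbohydrate energy = 55% × 3201.8535 = 1761.0194 kcal.
Carbohydrate = 1761.0194 ÷ 4 kcal/g = 440.2549 g.

440 g/day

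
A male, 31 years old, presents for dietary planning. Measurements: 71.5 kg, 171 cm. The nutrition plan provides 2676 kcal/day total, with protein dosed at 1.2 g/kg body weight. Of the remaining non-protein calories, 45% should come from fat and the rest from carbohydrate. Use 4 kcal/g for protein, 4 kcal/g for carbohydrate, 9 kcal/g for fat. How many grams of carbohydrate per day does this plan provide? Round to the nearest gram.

Protein = 1.2 × 71.5 = 85.8 g → 85.8 × 4 = 343.2 kcal.
Non-protein calories = 2676 − 343.2 = 2332.8 kcal.
Fat: 45% × 2332.8 = 1049.76 kcal; carbohydrate: 1283.04 kcal.
Carbohydrate: 1283.04 kcal ÷ 4 kcal/g = 320.76 g.

321 g/day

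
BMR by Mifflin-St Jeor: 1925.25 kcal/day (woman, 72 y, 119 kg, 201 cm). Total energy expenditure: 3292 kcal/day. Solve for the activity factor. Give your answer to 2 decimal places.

Activity factor = TEE ÷ BMR = 3292 ÷ 1925.25 = 1.71.

1.71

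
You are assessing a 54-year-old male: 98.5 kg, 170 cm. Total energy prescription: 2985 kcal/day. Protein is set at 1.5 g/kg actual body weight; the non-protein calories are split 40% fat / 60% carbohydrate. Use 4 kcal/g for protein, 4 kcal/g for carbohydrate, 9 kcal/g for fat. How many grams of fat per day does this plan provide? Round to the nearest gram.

Protein = 1.5 × 98.5 = 147.75 g → 147.75 × 4 = 591 kcal.
Non-protein calories = 2985 − 591 = 2394 kcal.
Fat: 40% × 2394 = 957.6 kcal; carbohydrate: 1436.4 kcal.
Fat: 957.6 kcal ÷ 9 kcal/g = 106.4 g.

106 g/day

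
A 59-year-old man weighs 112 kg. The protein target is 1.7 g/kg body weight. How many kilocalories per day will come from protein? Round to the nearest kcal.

Protein = 1.7 g/kg × 112 kg = 190.4 g/day.
Protein energy = 190.4 g × 4 kcal/g = 761.6 kcal/day.

762 kcal/day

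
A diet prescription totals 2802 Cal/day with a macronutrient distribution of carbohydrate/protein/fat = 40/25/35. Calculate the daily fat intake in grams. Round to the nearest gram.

109 g/day

Fat energy = 35% × 2802 = 980.7 kcal.
At 9 kcal/g: 980.7 ÷ 9 = 108.9667 g.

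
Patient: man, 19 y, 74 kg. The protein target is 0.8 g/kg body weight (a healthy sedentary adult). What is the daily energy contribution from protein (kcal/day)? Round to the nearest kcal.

Protein = 0.8 g/kg × 74 kg = 59.2 g/day.
Protein energy = 59.2 g × 4 kcal/g = 236.8 kcal/day.

237 kcal/day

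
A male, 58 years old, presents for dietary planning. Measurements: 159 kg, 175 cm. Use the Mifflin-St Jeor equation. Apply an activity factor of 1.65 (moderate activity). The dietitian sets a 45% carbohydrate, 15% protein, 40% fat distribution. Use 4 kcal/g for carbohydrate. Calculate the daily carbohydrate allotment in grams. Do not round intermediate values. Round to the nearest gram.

445 g/day

Mifflin-St Jeor (male): BMR = 10(159) + 6.25(175) − 5(58) + 5 = 1590 + 1093.75 − 290 + 5 = 2398.75 kcal/day.
TEE = 2398.75 × 1.65 = 3957.9375 kcal/day.
Carbohydrate energy = 45% × 3957.9375 = 1781.0719 kcal.
Carbohydrate = 1781.0719 ÷ 4 kcal/g = 445.268 g.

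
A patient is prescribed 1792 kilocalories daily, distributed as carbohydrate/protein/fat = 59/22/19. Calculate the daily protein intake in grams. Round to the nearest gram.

Protein energy = 22% × 1792 = 394.24 kcal.
At 4 kcal/g: 394.24 ÷ 4 = 98.56 g.

99 g/day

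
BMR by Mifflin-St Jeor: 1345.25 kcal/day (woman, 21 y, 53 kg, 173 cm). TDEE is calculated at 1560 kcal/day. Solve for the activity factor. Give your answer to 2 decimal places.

Activity factor = TEE ÷ BMR = 1560 ÷ 1345.25 = 1.16.

1.16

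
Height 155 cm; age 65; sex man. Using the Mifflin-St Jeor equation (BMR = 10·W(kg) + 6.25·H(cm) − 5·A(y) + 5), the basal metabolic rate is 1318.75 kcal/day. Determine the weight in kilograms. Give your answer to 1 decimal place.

67.0 kg

1318.75 = 10·W + 6.25(155) − 5(65) + 5
10·W = 1318.75 − 648.75 = 670, so W = 67 kg.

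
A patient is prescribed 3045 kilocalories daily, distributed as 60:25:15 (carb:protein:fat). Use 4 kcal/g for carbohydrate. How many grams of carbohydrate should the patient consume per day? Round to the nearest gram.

457 g/day

Carbohydrate energy = 60% × 3045 = 1827 kcal.
At 4 kcal/g: 1827 ÷ 4 = 456.75 g.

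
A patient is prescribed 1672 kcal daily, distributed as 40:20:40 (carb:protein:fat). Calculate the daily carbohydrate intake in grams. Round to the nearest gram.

167 g/day

Carbohydrate energy = 40% × 1672 = 668.8 kcal.
At 4 kcal/g: 668.8 ÷ 4 = 167.2 g.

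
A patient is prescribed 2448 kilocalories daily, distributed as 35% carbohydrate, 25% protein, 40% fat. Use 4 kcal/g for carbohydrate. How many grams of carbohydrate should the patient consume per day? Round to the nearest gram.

214 g/day

Carbohydrate energy = 35% × 2448 = 856.8 kcal.
At 4 kcal/g: 856.8 ÷ 4 = 214.2 g.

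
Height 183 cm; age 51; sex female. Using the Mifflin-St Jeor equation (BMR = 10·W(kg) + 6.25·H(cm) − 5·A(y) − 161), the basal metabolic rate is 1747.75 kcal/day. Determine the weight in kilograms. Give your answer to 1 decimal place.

1747.75 = 10·W + 6.25(183) − 5(51) − 161
10·W = 1747.75 − 727.75 = 1020, so W = 102 kg.

102.0 kg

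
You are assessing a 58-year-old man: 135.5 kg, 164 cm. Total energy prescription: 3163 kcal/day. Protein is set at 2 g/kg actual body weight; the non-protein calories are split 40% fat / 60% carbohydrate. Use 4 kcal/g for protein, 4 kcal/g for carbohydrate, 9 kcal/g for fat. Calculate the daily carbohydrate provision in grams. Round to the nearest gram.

312 g/day

Protein = 2 × 135.5 = 271 g → 271 × 4 = 1084 kcal.
Non-protein calories = 3163 − 1084 = 2079 kcal.
Fat: 40% × 2079 = 831.6 kcal; carbohydrate: 1247.4 kcal.
Carbohydrate: 1247.4 kcal ÷ 4 kcal/g = 311.85 g.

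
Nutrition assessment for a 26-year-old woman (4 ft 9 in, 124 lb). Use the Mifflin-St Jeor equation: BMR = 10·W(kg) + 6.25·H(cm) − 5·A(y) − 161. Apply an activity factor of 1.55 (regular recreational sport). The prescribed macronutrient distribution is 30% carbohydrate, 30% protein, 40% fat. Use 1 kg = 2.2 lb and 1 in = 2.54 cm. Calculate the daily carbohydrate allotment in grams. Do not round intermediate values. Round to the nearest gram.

Convert to metric: weight = 124 ÷ 2.2 = 56.3636 kg; height = (4×12 + 9) × 2.54 = 57 × 2.54 = 144.78 cm.
Mifflin-St Jeor (female): BMR = 10(56.3636) + 6.25(144.78) − 5(26) − 161 = 563.6364 + 904.875 − 130 − 161 = 1177.5114 kcal/day.
TEE = 1177.5114 × 1.55 = 1825.1426 kcal/day.
Carbohydrate energy = 30% × 1825.1426 = 547.5428 kcal.
Carbohydrate = 547.5428 ÷ 4 kcal/g = 136.8857 g.

137 g/day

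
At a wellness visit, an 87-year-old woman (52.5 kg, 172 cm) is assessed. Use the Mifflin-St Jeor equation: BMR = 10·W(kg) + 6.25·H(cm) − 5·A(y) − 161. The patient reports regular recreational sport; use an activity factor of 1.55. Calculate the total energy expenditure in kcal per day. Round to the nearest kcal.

1556 kcal per day

Mifflin-St Jeor (female): BMR = 10(52.5) + 6.25(172) − 5(87) − 161 = 525 + 1075 − 435 − 161 = 1004 kcal/day.
TEE = BMR × activity factor = 1004 × 1.55 = 1556.2 kcal/day.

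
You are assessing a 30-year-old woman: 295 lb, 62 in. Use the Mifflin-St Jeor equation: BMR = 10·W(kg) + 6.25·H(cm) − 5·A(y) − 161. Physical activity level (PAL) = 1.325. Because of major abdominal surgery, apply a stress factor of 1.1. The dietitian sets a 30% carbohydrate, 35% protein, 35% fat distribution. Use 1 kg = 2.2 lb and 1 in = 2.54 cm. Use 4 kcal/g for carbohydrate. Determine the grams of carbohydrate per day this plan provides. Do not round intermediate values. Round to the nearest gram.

Convert to metric: weight = 295 ÷ 2.2 = 134.0909 kg; height = 62 × 2.54 = 157.48 cm.
Mifflin-St Jeor (female): BMR = 10(134.0909) + 6.25(157.48) − 5(30) − 161 = 1340.9091 + 984.25 − 150 − 161 = 2014.1591 kcal/day.
TEE = 2014.1591 × 1.325 = 2668.7608 kcal/day.
With stress factor 1.1: 2668.7608 × 1.1 = 2935.6369 kcal/day.
Carbohydrate energy = 30% × 2935.6369 = 880.6911 kcal.
Carbohydrate = 880.6911 ÷ 4 kcal/g = 220.1728 g.

220 g/day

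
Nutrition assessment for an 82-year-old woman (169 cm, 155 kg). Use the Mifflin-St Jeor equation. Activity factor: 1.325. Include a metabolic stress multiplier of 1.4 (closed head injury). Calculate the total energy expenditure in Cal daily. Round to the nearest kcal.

Mifflin-St Jeor (female): BMR = 10(155) + 6.25(169) − 5(82) − 161 = 1550 + 1056.25 − 410 − 161 = 2035.25 kcal/day.
TEE = BMR × activity factor = 2035.25 × 1.325 = 2696.7063 kcal/day.
Apply stress factor: 2696.7063 × 1.4 = 3775.3888 kcal/day.

3775 Cal daily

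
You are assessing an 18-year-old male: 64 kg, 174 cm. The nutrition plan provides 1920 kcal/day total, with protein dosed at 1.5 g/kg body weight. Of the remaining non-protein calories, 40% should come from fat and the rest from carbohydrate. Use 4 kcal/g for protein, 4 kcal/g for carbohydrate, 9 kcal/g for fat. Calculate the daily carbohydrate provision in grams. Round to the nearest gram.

Protein = 1.5 × 64 = 96 g → 96 × 4 = 384 kcal.
Non-protein calories = 1920 − 384 = 1536 kcal.
Fat: 40% × 1536 = 614.4 kcal; carbohydrate: 921.6 kcal.
Carbohydrate: 921.6 kcal ÷ 4 kcal/g = 230.4 g.

230 g/day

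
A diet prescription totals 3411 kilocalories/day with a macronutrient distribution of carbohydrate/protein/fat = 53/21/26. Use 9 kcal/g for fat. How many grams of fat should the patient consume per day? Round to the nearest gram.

99 g/day

Fat energy = 26% × 3411 = 886.86 kcal.
At 9 kcal/g: 886.86 ÷ 9 = 98.54 g.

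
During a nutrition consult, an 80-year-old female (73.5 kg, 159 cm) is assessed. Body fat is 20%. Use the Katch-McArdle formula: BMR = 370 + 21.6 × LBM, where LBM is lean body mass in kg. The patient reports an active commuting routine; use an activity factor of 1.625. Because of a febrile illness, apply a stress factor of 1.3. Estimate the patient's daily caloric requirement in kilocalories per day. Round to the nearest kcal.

3465 kilocalories per day

LBM = 73.5 × (1 − 0.2) = 58.8 kg. Katch-McArdle: BMR = 370 + 21.6 × 58.8 = 1640.08 kcal/day.
TEE = BMR × activity factor = 1640.08 × 1.625 = 2665.13 kcal/day.
Apply stress factor: 2665.13 × 1.3 = 3464.669 kcal/day.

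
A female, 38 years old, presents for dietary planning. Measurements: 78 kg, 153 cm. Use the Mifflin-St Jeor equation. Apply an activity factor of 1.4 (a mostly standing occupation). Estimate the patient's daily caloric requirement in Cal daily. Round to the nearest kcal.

Mifflin-St Jeor (female): BMR = 10(78) + 6.25(153) − 5(38) − 161 = 780 + 956.25 − 190 − 161 = 1385.25 kcal/day.
TEE = BMR × activity factor = 1385.25 × 1.4 = 1939.35 kcal/day.

1939 Cal daily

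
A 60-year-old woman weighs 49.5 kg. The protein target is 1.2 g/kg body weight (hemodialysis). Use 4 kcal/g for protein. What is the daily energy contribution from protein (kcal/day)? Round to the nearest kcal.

238 kcal/day

Protein = 1.2 g/kg × 49.5 kg = 59.4 g/day.
Protein energy = 59.4 g × 4 kcal/g = 237.6 kcal/day.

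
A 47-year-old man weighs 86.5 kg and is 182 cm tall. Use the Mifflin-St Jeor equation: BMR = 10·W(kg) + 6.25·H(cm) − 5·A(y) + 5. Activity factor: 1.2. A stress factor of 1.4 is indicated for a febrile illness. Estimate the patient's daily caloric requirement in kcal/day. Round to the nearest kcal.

Mifflin-St Jeor (male): BMR = 10(86.5) + 6.25(182) − 5(47) + 5 = 865 + 1137.5 − 235 + 5 = 1772.5 kcal/day.
TEE = BMR × activity factor = 1772.5 × 1.2 = 2127 kcal/day.
Apply stress factor: 2127 × 1.4 = 2977.8 kcal/day.

2978 kcal/day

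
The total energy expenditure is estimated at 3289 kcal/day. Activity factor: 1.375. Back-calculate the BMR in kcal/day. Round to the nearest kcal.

2392 kcal/day

BMR = TEE ÷ activity factor = 3289 ÷ 1.375 = 2392 kcal/day.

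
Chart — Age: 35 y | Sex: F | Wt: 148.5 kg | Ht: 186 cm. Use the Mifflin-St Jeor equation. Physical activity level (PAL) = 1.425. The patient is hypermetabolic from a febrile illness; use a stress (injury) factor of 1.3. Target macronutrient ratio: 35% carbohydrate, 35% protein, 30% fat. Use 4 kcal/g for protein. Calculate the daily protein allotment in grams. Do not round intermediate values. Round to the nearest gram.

Mifflin-St Jeor (female): BMR = 10(148.5) + 6.25(186) − 5(35) − 161 = 1485 + 1162.5 − 175 − 161 = 2311.5 kcal/day.
TEE = 2311.5 × 1.425 = 3293.8875 kcal/day.
With stress factor 1.3: 3293.8875 × 1.3 = 4282.0538 kcal/day.
Protein energy = 35% × 4282.0538 = 1498.7188 kcal.
Protein = 1498.7188 ÷ 4 kcal/g = 374.6797 g.

375 g/day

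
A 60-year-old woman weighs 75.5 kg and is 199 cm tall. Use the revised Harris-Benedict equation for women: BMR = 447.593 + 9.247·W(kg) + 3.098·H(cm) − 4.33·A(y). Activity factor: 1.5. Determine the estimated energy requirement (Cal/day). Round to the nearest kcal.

2254 Cal/day

Harris-Benedict: BMR = 447.593 + 9.247(75.5) + 3.098(199) − 4.33(60) = 1502.4435 kcal/day.
TEE = BMR × activity factor = 1502.4435 × 1.5 = 2253.6653 kcal/day.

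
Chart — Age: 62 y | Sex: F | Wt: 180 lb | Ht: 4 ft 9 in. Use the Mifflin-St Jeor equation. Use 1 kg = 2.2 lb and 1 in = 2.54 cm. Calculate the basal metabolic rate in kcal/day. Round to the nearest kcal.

1252 kcal/day

Convert to metric: weight = 180 ÷ 2.2 = 81.8182 kg; height = (4×12 + 9) × 2.54 = 57 × 2.54 = 144.78 cm.
Mifflin-St Jeor (female): BMR = 10(81.8182) + 6.25(144.78) − 5(62) − 161 = 818.1818 + 904.875 − 310 − 161 = 1252.0568 kcal/day.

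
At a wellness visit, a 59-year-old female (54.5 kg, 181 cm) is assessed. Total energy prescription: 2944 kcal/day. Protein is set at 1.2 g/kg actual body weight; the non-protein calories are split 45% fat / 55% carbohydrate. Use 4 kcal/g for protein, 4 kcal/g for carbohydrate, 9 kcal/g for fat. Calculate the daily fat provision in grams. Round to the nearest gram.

134 g/day

Protein = 1.2 × 54.5 = 65.4 g → 65.4 × 4 = 261.6 kcal.
Non-protein calories = 2944 − 261.6 = 2682.4 kcal.
Fat: 45% × 2682.4 = 1207.08 kcal; carbohydrate: 1475.32 kcal.
Fat: 1207.08 kcal ÷ 9 kcal/g = 134.12 g.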